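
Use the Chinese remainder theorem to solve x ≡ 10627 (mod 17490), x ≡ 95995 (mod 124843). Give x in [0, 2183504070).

186611437

Write x = 10627 + 17490·k. Then 17490·k ≡ 95995 − 10627 ≡ 85368 (mod 124843).
Need 17490⁻¹ mod 124843. Extended Euclid on (124843, 17490):
124843 = 7·17490 + 2413
17490 = 7·2413 + 599
2413 = 4·599 + 17
599 = 35·17 + 4
17 = 4·4 + 1
4 = 4·1 + 0
Back-substitute:
1 = 17 − 4·4
1 = −4·599 + 141·17
1 = 141·2413 − 568·599
1 = −568·17490 + 4117·2413
1 = 4117·124843 − 29387·17490
17490⁻¹ ≡ 95456 (mod 124843), so k ≡ 95456·85368 ≡ 10669 (mod 124843).
x = 10627 + 17490·10669 = 186611437.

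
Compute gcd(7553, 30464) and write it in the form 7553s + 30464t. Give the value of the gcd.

Apply Euclid's algorithm to 30464 and 7553:
30464 = 4·7553 + 252
7553 = 29·252 + 245
252 = 1·245 + 7
245 = 35·7 + 0
gcd(7553, 30464) = 7.
Back-substituting:
7 = 252 − 245
7 = −7553 + 30·252
7 = 30·30464 − 121·7553
So 7 = (30)·30464 + (-121)·7553.

7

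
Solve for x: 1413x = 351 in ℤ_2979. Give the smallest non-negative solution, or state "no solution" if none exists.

268

First find gcd(1413, 2979):
2979 = 2×1413 + 153
1413 = 9×153 + 36
153 = 4×36 + 9
36 = 4×9 + 0
gcd = 9 and 9 | 351, so solutions exist. Divide through by 9: 157x ≡ 39 (mod 331).
Now find 157⁻¹ mod 331:
331 = 2*157 + 17
157 = 9*17 + 4
17 = 4*4 + 1
4 = 4*1 + 0
Back-substitute:
1 = 17 − 4·4
1 = −4·157 + 37·17
1 = 37·331 − 78·157
So 157·(-78) ≡ 1 (mod 331), i.e. 157⁻¹ ≡ 253.
Then x ≡ 253·39 ≡ 268 (mod 331); the smallest non-negative solution is x = 268.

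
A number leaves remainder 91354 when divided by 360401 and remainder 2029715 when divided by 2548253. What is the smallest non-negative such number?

Write x = 91354 + 360401·k. Then 360401·k ≡ 2029715 − 91354 ≡ 1938361 (mod 2548253).
Need 360401⁻¹ mod 2548253. Extended Euclid on (2548253, 360401):
2548253 = 7×360401 + 25446
360401 = 14×25446 + 4157
25446 = 6×4157 + 504
4157 = 8×504 + 125
504 = 4×125 + 4
125 = 31×4 + 1
4 = 4×1 + 0
Back-substitute:
1 = 125 − 31·4
1 = −31·504 + 125·125
1 = 125·4157 − 1031·504
1 = −1031·25446 + 6311·4157
1 = 6311·360401 − 89385·25446
1 = −89385·2548253 + 632006·360401
360401⁻¹ ≡ 632006 (mod 2548253), so k ≡ 632006·1938361 ≡ 990187 (mod 2548253).
x = 91354 + 360401·990187 = 356864476341.

356864476341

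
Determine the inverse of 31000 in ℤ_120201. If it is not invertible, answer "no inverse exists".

Extended Euclidean algorithm:
120201 = 3*31000 + 27201
31000 = 1*27201 + 3799
27201 = 7*3799 + 608
3799 = 6*608 + 151
608 = 4*151 + 4
151 = 37*4 + 3
4 = 1*3 + 1
3 = 3*1 + 0
Since gcd(31000, 120201) = 1, back-substitute to write 1 as a combination:
1 = 4 − 3
1 = −151 + 38·4
1 = 38·608 − 153·151
1 = −153·3799 + 956·608
1 = 956·27201 − 6845·3799
1 = −6845·31000 + 7801·27201
1 = 7801·120201 − 30248·31000
Thus 31000·(-30248) ≡ 1 (mod 120201); reducing, -30248 mod 120201 = 89953.

89953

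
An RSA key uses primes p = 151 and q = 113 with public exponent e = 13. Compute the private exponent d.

φ(n) = (p−1)(q−1) = 150·112 = 16800.
Need d with 13·d ≡ 1 (mod 16800). Apply the extended Euclidean algorithm:
16800 = 1292×13 + 4
13 = 3×4 + 1
4 = 4×1 + 0
Back-substitute:
1 = 13 − 3·4
1 = −3·16800 + 3877·13
So 13·3877 ≡ 1 (mod 16800), hence d = 3877.

3877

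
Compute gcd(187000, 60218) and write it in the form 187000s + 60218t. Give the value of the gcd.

Repeated division:
187000 = 3·60218 + 6346
60218 = 9·6346 + 3104
6346 = 2·3104 + 138
3104 = 22·138 + 68
138 = 2·68 + 2
68 = 34·2 + 0
gcd(187000, 60218) = 2.
Back-substituting:
2 = 138 − 2·68
2 = −2·3104 + 45·138
2 = 45·6346 − 92·3104
2 = −92·60218 + 873·6346
2 = 873·187000 − 2711·60218
So 2 = (873)·187000 + (-2711)·60218.

2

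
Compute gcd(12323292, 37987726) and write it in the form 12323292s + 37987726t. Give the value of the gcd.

Apply Euclid's algorithm to 37987726 and 12323292:
37987726 = 3×12323292 + 1017850
12323292 = 12×1017850 + 109092
1017850 = 9×109092 + 36022
109092 = 3×36022 + 1026
36022 = 35×1026 + 112
1026 = 9×112 + 18
112 = 6×18 + 4
18 = 4×4 + 2
4 = 2×2 + 0
gcd(12323292, 37987726) = 2.
Express as a combination:
2 = 18 − 4·4
2 = −4·112 + 25·18
2 = 25·1026 − 229·112
2 = −229·36022 + 8040·1026
2 = 8040·109092 − 24349·36022
2 = −24349·1017850 + 227181·109092
2 = 227181·12323292 − 2750521·1017850
2 = −2750521·37987726 + 8478744·12323292
So 2 = (-2750521)·37987726 + (8478744)·12323292.

2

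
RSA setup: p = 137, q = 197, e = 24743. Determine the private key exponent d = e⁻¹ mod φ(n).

φ(n) = (p−1)(q−1) = 136·196 = 26656.
Need d with 24743·d ≡ 1 (mod 26656). Apply the extended Euclidean algorithm:
26656 = 1·24743 + 1913
24743 = 12·1913 + 1787
1913 = 1·1787 + 126
1787 = 14·126 + 23
126 = 5·23 + 11
23 = 2·11 + 1
11 = 11·1 + 0
Back-substitute:
1 = 23 − 2·11
1 = −2·126 + 11·23
1 = 11·1787 − 156·126
1 = −156·1913 + 167·1787
1 = 167·24743 − 2160·1913
1 = −2160·26656 + 2327·24743
So 24743·2327 ≡ 1 (mod 26656), hence d = 2327.

2327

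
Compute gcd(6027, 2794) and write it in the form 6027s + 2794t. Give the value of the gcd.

Apply Euclid's algorithm to 6027 and 2794:
6027 = 2×2794 + 439
2794 = 6×439 + 160
439 = 2×160 + 119
160 = 1×119 + 41
119 = 2×41 + 37
41 = 1×37 + 4
37 = 9×4 + 1
4 = 4×1 + 0
gcd(6027, 2794) = 1.
Working backward:
1 = 37 − 9·4
1 = −9·41 + 10·37
1 = 10·119 − 29·41
1 = −29·160 + 39·119
1 = 39·439 − 107·160
1 = −107·2794 + 681·439
1 = 681·6027 − 1469·2794
So 1 = (681)·6027 + (-1469)·2794.

1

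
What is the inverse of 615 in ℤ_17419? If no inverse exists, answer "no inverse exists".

16456

Extended Euclidean algorithm:
17419 = 28×615 + 199
615 = 3×199 + 18
199 = 11×18 + 1
18 = 18×1 + 0
The gcd is 1. Working backward:
1 = 199 − 11·18
1 = −11·615 + 34·199
1 = 34·17419 − 963·615
Hence 615⁻¹ ≡ -963 ≡ 16456 (mod 17419).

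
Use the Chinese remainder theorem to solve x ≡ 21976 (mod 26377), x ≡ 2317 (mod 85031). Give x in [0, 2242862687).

Write x = 21976 + 26377·k. Then 26377·k ≡ 2317 − 21976 ≡ 65372 (mod 85031).
Need 26377⁻¹ mod 85031. Extended Euclid on (85031, 26377):
85031 = 3·26377 + 5900
26377 = 4·5900 + 2777
5900 = 2·2777 + 346
2777 = 8·346 + 9
346 = 38·9 + 4
9 = 2·4 + 1
4 = 4·1 + 0
Back-substitute:
1 = 9 − 2·4
1 = −2·346 + 77·9
1 = 77·2777 − 618·346
1 = −618·5900 + 1313·2777
1 = 1313·26377 − 5870·5900
1 = −5870·85031 + 18923·26377
26377⁻¹ ≡ 18923 (mod 85031), so k ≡ 18923·65372 ≡ 3368 (mod 85031).
x = 21976 + 26377·3368 = 88859712.

88859712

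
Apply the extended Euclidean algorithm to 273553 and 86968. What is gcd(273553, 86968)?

7

Repeated division:
273553 = 3*86968 + 12649
86968 = 6*12649 + 11074
12649 = 1*11074 + 1575
11074 = 7*1575 + 49
1575 = 32*49 + 7
49 = 7*7 + 0
gcd(273553, 86968) = 7.
Express as a combination:
7 = 1575 − 32·49
7 = −32·11074 + 225·1575
7 = 225·12649 − 257·11074
7 = −257·86968 + 1767·12649
7 = 1767·273553 − 5558·86968
So 7 = (1767)·273553 + (-5558)·86968.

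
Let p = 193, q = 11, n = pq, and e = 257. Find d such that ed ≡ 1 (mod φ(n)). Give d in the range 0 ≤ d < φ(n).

1793

φ(n) = (p−1)(q−1) = 192·10 = 1920.
Need d with 257·d ≡ 1 (mod 1920). Apply the extended Euclidean algorithm:
1920 = 7×257 + 121
257 = 2×121 + 15
121 = 8×15 + 1
15 = 15×1 + 0
Back-substitute:
1 = 121 − 8·15
1 = −8·257 + 17·121
1 = 17·1920 − 127·257
So 257·(-127) ≡ 1 (mod 1920), hence d ≡ -127 ≡ 1793 (mod 1920).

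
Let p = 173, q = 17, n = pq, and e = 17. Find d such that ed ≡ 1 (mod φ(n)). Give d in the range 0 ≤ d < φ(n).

φ(n) = (p−1)(q−1) = 172·16 = 2752.
Need d with 17·d ≡ 1 (mod 2752). Apply the extended Euclidean algorithm:
2752 = 161×17 + 15
17 = 1×15 + 2
15 = 7×2 + 1
2 = 2×1 + 0
Back-substitute:
1 = 15 − 7·2
1 = −7·17 + 8·15
1 = 8·2752 − 1295·17
So 17·(-1295) ≡ 1 (mod 2752), hence d ≡ -1295 ≡ 1457 (mod 2752).

1457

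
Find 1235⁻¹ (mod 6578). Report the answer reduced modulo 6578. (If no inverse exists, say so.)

Euclidean algorithm on 6578, 1235:
6578 = 5·1235 + 403
1235 = 3·403 + 26
403 = 15·26 + 13
26 = 2·13 + 0
gcd(1235, 6578) = 13 ≠ 1, so 1235 has no multiplicative inverse modulo 6578.

no inverse exists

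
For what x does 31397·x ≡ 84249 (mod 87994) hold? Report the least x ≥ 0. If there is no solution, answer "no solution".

25543

First find gcd(31397, 87994):
87994 = 2·31397 + 25200
31397 = 1·25200 + 6197
25200 = 4·6197 + 412
6197 = 15·412 + 17
412 = 24·17 + 4
17 = 4·4 + 1
4 = 4·1 + 0
gcd = 1, so a unique solution mod 87994 exists.
Back-substitute for the Bézout coefficients:
1 = 17 − 4·4
1 = −4·412 + 97·17
1 = 97·6197 − 1459·412
1 = −1459·25200 + 5933·6197
1 = 5933·31397 − 7392·25200
1 = −7392·87994 + 20717·31397
So 31397·(20717) ≡ 1 (mod 87994), giving 31397⁻¹ ≡ 20717.
x ≡ 31397⁻¹·84249 ≡ 20717·84249 ≡ 25543 (mod 87994).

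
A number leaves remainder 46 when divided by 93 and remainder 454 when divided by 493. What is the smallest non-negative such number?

6370

Write x = 46 + 93·k. Then 93·k ≡ 454 − 46 ≡ 408 (mod 493).
Need 93⁻¹ mod 493. Extended Euclid on (493, 93):
493 = 5×93 + 28
93 = 3×28 + 9
28 = 3×9 + 1
9 = 9×1 + 0
Back-substitute:
1 = 28 − 3·9
1 = −3·93 + 10·28
1 = 10·493 − 53·93
93⁻¹ ≡ 440 (mod 493), so k ≡ 440·408 ≡ 68 (mod 493).
x = 46 + 93·68 = 6370.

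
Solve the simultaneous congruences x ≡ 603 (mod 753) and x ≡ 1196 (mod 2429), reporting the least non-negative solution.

Write x = 603 + 753·k. Then 753·k ≡ 1196 − 603 ≡ 593 (mod 2429).
Need 753⁻¹ mod 2429. Extended Euclid on (2429, 753):
2429 = 3·753 + 170
753 = 4·170 + 73
170 = 2·73 + 24
73 = 3·24 + 1
24 = 24·1 + 0
Back-substitute:
1 = 73 − 3·24
1 = −3·170 + 7·73
1 = 7·753 − 31·170
1 = −31·2429 + 100·753
753⁻¹ ≡ 100 (mod 2429), so k ≡ 100·593 ≡ 1004 (mod 2429).
x = 603 + 753·1004 = 756615.

756615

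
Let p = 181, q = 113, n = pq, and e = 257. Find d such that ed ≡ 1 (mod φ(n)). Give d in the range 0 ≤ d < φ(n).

φ(n) = (p−1)(q−1) = 180·112 = 20160.
Need d with 257·d ≡ 1 (mod 20160). Apply the extended Euclidean algorithm:
20160 = 78·257 + 114
257 = 2·114 + 29
114 = 3·29 + 27
29 = 1·27 + 2
27 = 13·2 + 1
2 = 2·1 + 0
Back-substitute:
1 = 27 − 13·2
1 = −13·29 + 14·27
1 = 14·114 − 55·29
1 = −55·257 + 124·114
1 = 124·20160 − 9727·257
So 257·(-9727) ≡ 1 (mod 20160), hence d ≡ -9727 ≡ 10433 (mod 20160).

10433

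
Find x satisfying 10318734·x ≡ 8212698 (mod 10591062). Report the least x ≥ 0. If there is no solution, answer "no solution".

First find gcd(10318734, 10591062):
10591062 = 1×10318734 + 272328
10318734 = 37×272328 + 242598
272328 = 1×242598 + 29730
242598 = 8×29730 + 4758
29730 = 6×4758 + 1182
4758 = 4×1182 + 30
1182 = 39×30 + 12
30 = 2×12 + 6
12 = 2×6 + 0
gcd = 6 and 6 | 8212698, so solutions exist. Divide through by 6: 1719789x ≡ 1368783 (mod 1765177).
Now find 1719789⁻¹ mod 1765177:
1765177 = 1×1719789 + 45388
1719789 = 37×45388 + 40433
45388 = 1×40433 + 4955
40433 = 8×4955 + 793
4955 = 6×793 + 197
793 = 4×197 + 5
197 = 39×5 + 2
5 = 2×2 + 1
2 = 2×1 + 0
Back-substitute:
1 = 5 − 2·2
1 = −2·197 + 79·5
1 = 79·793 − 318·197
1 = −318·4955 + 1987·793
1 = 1987·40433 − 16214·4955
1 = −16214·45388 + 18201·40433
1 = 18201·1719789 − 689651·45388
1 = −689651·1765177 + 707852·1719789
So 1719789⁻¹ ≡ 707852 (mod 1765177).
Then x ≡ 707852·1368783 ≡ 719878 (mod 1765177); the smallest non-negative solution is x = 719878.

719878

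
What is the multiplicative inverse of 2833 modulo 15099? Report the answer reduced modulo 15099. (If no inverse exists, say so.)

gcd(15099, 2833) by repeated division:
15099 = 5×2833 + 934
2833 = 3×934 + 31
934 = 30×31 + 4
31 = 7×4 + 3
4 = 1×3 + 1
3 = 3×1 + 0
gcd = 1, so the inverse exists. Back-substitute:
1 = 4 − 3
1 = −31 + 8·4
1 = 8·934 − 241·31
1 = −241·2833 + 731·934
1 = 731·15099 − 3896·2833
Hence 2833⁻¹ ≡ -3896 ≡ 11203 (mod 15099).

11203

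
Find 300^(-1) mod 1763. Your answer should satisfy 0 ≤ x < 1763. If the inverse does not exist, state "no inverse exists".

429

gcd(1763, 300) by repeated division:
1763 = 5·300 + 263
300 = 1·263 + 37
263 = 7·37 + 4
37 = 9·4 + 1
4 = 4·1 + 0
The gcd is 1. Working backward:
1 = 37 − 9·4
1 = −9·263 + 64·37
1 = 64·300 − 73·263
1 = −73·1763 + 429·300
So 300·429 ≡ 1 (mod 1763).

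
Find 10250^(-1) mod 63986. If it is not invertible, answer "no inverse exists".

no inverse exists

Euclidean algorithm on 63986, 10250:
63986 = 6·10250 + 2486
10250 = 4·2486 + 306
2486 = 8·306 + 38
306 = 8·38 + 2
38 = 19·2 + 0
The gcd is 2, not 1, hence no inverse exists.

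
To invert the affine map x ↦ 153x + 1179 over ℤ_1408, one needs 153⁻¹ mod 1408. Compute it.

681

Run Euclid on (1408, 153):
1408 = 9·153 + 31
153 = 4·31 + 29
31 = 1·29 + 2
29 = 14·2 + 1
2 = 2·1 + 0
The gcd is 1. Working backward:
1 = 29 − 14·2
1 = −14·31 + 15·29
1 = 15·153 − 74·31
1 = −74·1408 + 681·153
So 153·681 ≡ 1 (mod 1408).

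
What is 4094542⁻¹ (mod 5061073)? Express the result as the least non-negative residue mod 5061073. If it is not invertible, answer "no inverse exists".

1227568

Run Euclid on (5061073, 4094542):
5061073 = 1×4094542 + 966531
4094542 = 4×966531 + 228418
966531 = 4×228418 + 52859
228418 = 4×52859 + 16982
52859 = 3×16982 + 1913
16982 = 8×1913 + 1678
1913 = 1×1678 + 235
1678 = 7×235 + 33
235 = 7×33 + 4
33 = 8×4 + 1
4 = 4×1 + 0
Since gcd(4094542, 5061073) = 1, back-substitute to write 1 as a combination:
1 = 33 − 8·4
1 = −8·235 + 57·33
1 = 57·1678 − 407·235
1 = −407·1913 + 464·1678
1 = 464·16982 − 4119·1913
1 = −4119·52859 + 12821·16982
1 = 12821·228418 − 55403·52859
1 = −55403·966531 + 234433·228418
1 = 234433·4094542 − 993135·966531
1 = −993135·5061073 + 1227568·4094542
So 4094542·1227568 ≡ 1 (mod 5061073).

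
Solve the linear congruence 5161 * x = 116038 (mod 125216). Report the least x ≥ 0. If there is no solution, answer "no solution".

First find gcd(5161, 125216):
125216 = 24*5161 + 1352
5161 = 3*1352 + 1105
1352 = 1*1105 + 247
1105 = 4*247 + 117
247 = 2*117 + 13
117 = 9*13 + 0
gcd = 13 and 13 | 116038, so solutions exist. Divide through by 13: 397x ≡ 8926 (mod 9632).
Now find 397⁻¹ mod 9632:
9632 = 24·397 + 104
397 = 3·104 + 85
104 = 1·85 + 19
85 = 4·19 + 9
19 = 2·9 + 1
9 = 9·1 + 0
Back-substitute:
1 = 19 − 2·9
1 = −2·85 + 9·19
1 = 9·104 − 11·85
1 = −11·397 + 42·104
1 = 42·9632 − 1019·397
So 397·(-1019) ≡ 1 (mod 9632), i.e. 397⁻¹ ≡ 8613.
Then x ≡ 8613·8926 ≡ 6646 (mod 9632); the smallest non-negative solution is x = 6646.

6646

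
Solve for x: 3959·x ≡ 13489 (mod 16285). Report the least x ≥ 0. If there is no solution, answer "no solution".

First find gcd(3959, 16285):
16285 = 4*3959 + 449
3959 = 8*449 + 367
449 = 1*367 + 82
367 = 4*82 + 39
82 = 2*39 + 4
39 = 9*4 + 3
4 = 1*3 + 1
3 = 3*1 + 0
gcd = 1, so a unique solution mod 16285 exists.
Back-substitute for the Bézout coefficients:
1 = 4 − 3
1 = −39 + 10·4
1 = 10·82 − 21·39
1 = −21·367 + 94·82
1 = 94·449 − 115·367
1 = −115·3959 + 1014·449
1 = 1014·16285 − 4171·3959
So 3959·(-4171) ≡ 1 (mod 16285), giving 3959⁻¹ ≡ 12114.
x ≡ 3959⁻¹·13489 ≡ 12114·13489 ≡ 2056 (mod 16285).

2056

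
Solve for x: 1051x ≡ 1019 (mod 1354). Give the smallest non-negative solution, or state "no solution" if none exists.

First find gcd(1051, 1354):
1354 = 1·1051 + 303
1051 = 3·303 + 142
303 = 2·142 + 19
142 = 7·19 + 9
19 = 2·9 + 1
9 = 9·1 + 0
gcd = 1, so a unique solution mod 1354 exists.
Back-substitute for the Bézout coefficients:
1 = 19 − 2·9
1 = −2·142 + 15·19
1 = 15·303 − 32·142
1 = −32·1051 + 111·303
1 = 111·1354 − 143·1051
So 1051·(-143) ≡ 1 (mod 1354), giving 1051⁻¹ ≡ 1211.
x ≡ 1051⁻¹·1019 ≡ 1211·1019 ≡ 515 (mod 1354).

515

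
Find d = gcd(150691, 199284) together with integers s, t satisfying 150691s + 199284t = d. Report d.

1

Apply Euclid's algorithm to 199284 and 150691:
199284 = 1×150691 + 48593
150691 = 3×48593 + 4912
48593 = 9×4912 + 4385
4912 = 1×4385 + 527
4385 = 8×527 + 169
527 = 3×169 + 20
169 = 8×20 + 9
20 = 2×9 + 2
9 = 4×2 + 1
2 = 2×1 + 0
gcd(150691, 199284) = 1.
Express as a combination:
1 = 9 − 4·2
1 = −4·20 + 9·9
1 = 9·169 − 76·20
1 = −76·527 + 237·169
1 = 237·4385 − 1972·527
1 = −1972·4912 + 2209·4385
1 = 2209·48593 − 21853·4912
1 = −21853·150691 + 67768·48593
1 = 67768·199284 − 89621·150691
So 1 = (67768)·199284 + (-89621)·150691.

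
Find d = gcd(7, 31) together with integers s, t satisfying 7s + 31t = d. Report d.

Euclidean algorithm:
31 = 4*7 + 3
7 = 2*3 + 1
3 = 3*1 + 0
gcd(7, 31) = 1.
Working backward:
1 = 7 − 2·3
1 = −2·31 + 9·7
So 1 = (-2)·31 + (9)·7.

1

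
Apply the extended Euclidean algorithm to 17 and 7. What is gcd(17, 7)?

Apply Euclid's algorithm to 17 and 7:
17 = 2*7 + 3
7 = 2*3 + 1
3 = 3*1 + 0
gcd(17, 7) = 1.
Back-substituting:
1 = 7 − 2·3
1 = −2·17 + 5·7
So 1 = (-2)·17 + (5)·7.

1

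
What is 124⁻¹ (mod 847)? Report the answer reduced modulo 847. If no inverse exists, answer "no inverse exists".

gcd(847, 124) by repeated division:
847 = 6·124 + 103
124 = 1·103 + 21
103 = 4·21 + 19
21 = 1·19 + 2
19 = 9·2 + 1
2 = 2·1 + 0
gcd = 1, so the inverse exists. Back-substitute:
1 = 19 − 9·2
1 = −9·21 + 10·19
1 = 10·103 − 49·21
1 = −49·124 + 59·103
1 = 59·847 − 403·124
So 124·(-403) ≡ 1 (mod 847), and -403 ≡ 444 (mod 847).

444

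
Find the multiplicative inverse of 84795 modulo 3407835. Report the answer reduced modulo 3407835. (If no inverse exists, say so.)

Compute gcd(84795, 3407835):
3407835 = 40*84795 + 16035
84795 = 5*16035 + 4620
16035 = 3*4620 + 2175
4620 = 2*2175 + 270
2175 = 8*270 + 15
270 = 18*15 + 0
gcd(84795, 3407835) = 15 ≠ 1, so 84795 has no multiplicative inverse modulo 3407835.

no inverse exists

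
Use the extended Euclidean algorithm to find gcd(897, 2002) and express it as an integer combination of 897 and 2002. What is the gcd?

13

Repeated division:
2002 = 2×897 + 208
897 = 4×208 + 65
208 = 3×65 + 13
65 = 5×13 + 0
gcd(897, 2002) = 13.
Express as a combination:
13 = 208 − 3·65
13 = −3·897 + 13·208
13 = 13·2002 − 29·897
So 13 = (13)·2002 + (-29)·897.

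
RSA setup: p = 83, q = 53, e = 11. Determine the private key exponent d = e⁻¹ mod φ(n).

1163

φ(n) = (p−1)(q−1) = 82·52 = 4264.
Need d with 11·d ≡ 1 (mod 4264). Apply the extended Euclidean algorithm:
4264 = 387·11 + 7
11 = 1·7 + 4
7 = 1·4 + 3
4 = 1·3 + 1
3 = 3·1 + 0
Back-substitute:
1 = 4 − 3
1 = −7 + 2·4
1 = 2·11 − 3·7
1 = −3·4264 + 1163·11
So 11·1163 ≡ 1 (mod 4264), hence d = 1163.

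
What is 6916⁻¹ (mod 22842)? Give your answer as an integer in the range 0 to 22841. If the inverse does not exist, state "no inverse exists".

no inverse exists

Euclidean algorithm on 22842, 6916:
22842 = 3×6916 + 2094
6916 = 3×2094 + 634
2094 = 3×634 + 192
634 = 3×192 + 58
192 = 3×58 + 18
58 = 3×18 + 4
18 = 4×4 + 2
4 = 2×2 + 0
gcd(6916, 22842) = 2 ≠ 1, so 6916 has no multiplicative inverse modulo 22842.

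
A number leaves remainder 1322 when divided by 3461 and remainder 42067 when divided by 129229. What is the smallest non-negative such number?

444719056

Write x = 1322 + 3461·k. Then 3461·k ≡ 42067 − 1322 ≡ 40745 (mod 129229).
Need 3461⁻¹ mod 129229. Extended Euclid on (129229, 3461):
129229 = 37*3461 + 1172
3461 = 2*1172 + 1117
1172 = 1*1117 + 55
1117 = 20*55 + 17
55 = 3*17 + 4
17 = 4*4 + 1
4 = 4*1 + 0
Back-substitute:
1 = 17 − 4·4
1 = −4·55 + 13·17
1 = 13·1117 − 264·55
1 = −264·1172 + 277·1117
1 = 277·3461 − 818·1172
1 = −818·129229 + 30543·3461
3461⁻¹ ≡ 30543 (mod 129229), so k ≡ 30543·40745 ≡ 128494 (mod 129229).
x = 1322 + 3461·128494 = 444719056.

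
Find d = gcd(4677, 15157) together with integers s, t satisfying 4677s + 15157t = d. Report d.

1

Apply Euclid's algorithm to 15157 and 4677:
15157 = 3*4677 + 1126
4677 = 4*1126 + 173
1126 = 6*173 + 88
173 = 1*88 + 85
88 = 1*85 + 3
85 = 28*3 + 1
3 = 3*1 + 0
gcd(4677, 15157) = 1.
Back-substituting:
1 = 85 − 28·3
1 = −28·88 + 29·85
1 = 29·173 − 57·88
1 = −57·1126 + 371·173
1 = 371·4677 − 1541·1126
1 = −1541·15157 + 4994·4677
So 1 = (-1541)·15157 + (4994)·4677.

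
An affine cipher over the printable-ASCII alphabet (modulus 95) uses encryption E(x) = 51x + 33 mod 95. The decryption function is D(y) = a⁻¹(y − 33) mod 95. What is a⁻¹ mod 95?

Run Euclid on (95, 51):
95 = 1×51 + 44
51 = 1×44 + 7
44 = 6×7 + 2
7 = 3×2 + 1
2 = 2×1 + 0
The gcd is 1. Working backward:
1 = 7 − 3·2
1 = −3·44 + 19·7
1 = 19·51 − 22·44
1 = −22·95 + 41·51
So 51·41 ≡ 1 (mod 95).

41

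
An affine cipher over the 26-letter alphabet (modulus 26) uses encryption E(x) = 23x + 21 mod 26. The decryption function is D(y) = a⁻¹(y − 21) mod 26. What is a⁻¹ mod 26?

17

Extended Euclidean algorithm:
26 = 1×23 + 3
23 = 7×3 + 2
3 = 1×2 + 1
2 = 2×1 + 0
Since gcd(23, 26) = 1, back-substitute to write 1 as a combination:
1 = 3 − 2
1 = −23 + 8·3
1 = 8·26 − 9·23
So 23·(-9) ≡ 1 (mod 26), and -9 ≡ 17 (mod 26).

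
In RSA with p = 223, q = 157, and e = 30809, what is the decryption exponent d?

17393

φ(n) = (p−1)(q−1) = 222·156 = 34632.
Need d with 30809·d ≡ 1 (mod 34632). Apply the extended Euclidean algorithm:
34632 = 1·30809 + 3823
30809 = 8·3823 + 225
3823 = 16·225 + 223
225 = 1·223 + 2
223 = 111·2 + 1
2 = 2·1 + 0
Back-substitute:
1 = 223 − 111·2
1 = −111·225 + 112·223
1 = 112·3823 − 1903·225
1 = −1903·30809 + 15336·3823
1 = 15336·34632 − 17239·30809
So 30809·(-17239) ≡ 1 (mod 34632), hence d ≡ -17239 ≡ 17393 (mod 34632).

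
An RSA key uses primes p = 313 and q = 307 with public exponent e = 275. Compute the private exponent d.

40619

φ(n) = (p−1)(q−1) = 312·306 = 95472.
Need d with 275·d ≡ 1 (mod 95472). Apply the extended Euclidean algorithm:
95472 = 347*275 + 47
275 = 5*47 + 40
47 = 1*40 + 7
40 = 5*7 + 5
7 = 1*5 + 2
5 = 2*2 + 1
2 = 2*1 + 0
Back-substitute:
1 = 5 − 2·2
1 = −2·7 + 3·5
1 = 3·40 − 17·7
1 = −17·47 + 20·40
1 = 20·275 − 117·47
1 = −117·95472 + 40619·275
So 275·40619 ≡ 1 (mod 95472), hence d = 40619.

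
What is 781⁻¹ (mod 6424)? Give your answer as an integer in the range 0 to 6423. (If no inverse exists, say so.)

Compute gcd(781, 6424):
6424 = 8*781 + 176
781 = 4*176 + 77
176 = 2*77 + 22
77 = 3*22 + 11
22 = 2*11 + 0
Since gcd = 11 > 1, 781 is not a unit mod 6424.

no inverse exists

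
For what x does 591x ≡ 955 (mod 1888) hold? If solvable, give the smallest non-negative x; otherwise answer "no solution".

First find gcd(591, 1888):
1888 = 3*591 + 115
591 = 5*115 + 16
115 = 7*16 + 3
16 = 5*3 + 1
3 = 3*1 + 0
gcd = 1, so a unique solution mod 1888 exists.
Back-substitute for the Bézout coefficients:
1 = 16 − 5·3
1 = −5·115 + 36·16
1 = 36·591 − 185·115
1 = −185·1888 + 591·591
So 591·(591) ≡ 1 (mod 1888), giving 591⁻¹ ≡ 591.
x ≡ 591⁻¹·955 ≡ 591·955 ≡ 1781 (mod 1888).

1781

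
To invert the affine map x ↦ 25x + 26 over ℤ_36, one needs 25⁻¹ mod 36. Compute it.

Extended Euclidean algorithm:
36 = 1·25 + 11
25 = 2·11 + 3
11 = 3·3 + 2
3 = 1·2 + 1
2 = 2·1 + 0
The gcd is 1. Working backward:
1 = 3 − 2
1 = −11 + 4·3
1 = 4·25 − 9·11
1 = −9·36 + 13·25
So 25·13 ≡ 1 (mod 36).

13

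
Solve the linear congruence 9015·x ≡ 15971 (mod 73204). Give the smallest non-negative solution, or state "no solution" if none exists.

50193

First find gcd(9015, 73204):
73204 = 8×9015 + 1084
9015 = 8×1084 + 343
1084 = 3×343 + 55
343 = 6×55 + 13
55 = 4×13 + 3
13 = 4×3 + 1
3 = 3×1 + 0
gcd = 1, so a unique solution mod 73204 exists.
Back-substitute for the Bézout coefficients:
1 = 13 − 4·3
1 = −4·55 + 17·13
1 = 17·343 − 106·55
1 = −106·1084 + 335·343
1 = 335·9015 − 2786·1084
1 = −2786·73204 + 22623·9015
So 9015·(22623) ≡ 1 (mod 73204), giving 9015⁻¹ ≡ 22623.
x ≡ 9015⁻¹·15971 ≡ 22623·15971 ≡ 50193 (mod 73204).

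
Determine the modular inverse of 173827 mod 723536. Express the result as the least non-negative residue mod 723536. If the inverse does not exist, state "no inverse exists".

606219

Apply the Euclidean algorithm to 723536 and 173827:
723536 = 4*173827 + 28228
173827 = 6*28228 + 4459
28228 = 6*4459 + 1474
4459 = 3*1474 + 37
1474 = 39*37 + 31
37 = 1*31 + 6
31 = 5*6 + 1
6 = 6*1 + 0
The gcd is 1. Working backward:
1 = 31 − 5·6
1 = −5·37 + 6·31
1 = 6·1474 − 239·37
1 = −239·4459 + 723·1474
1 = 723·28228 − 4577·4459
1 = −4577·173827 + 28185·28228
1 = 28185·723536 − 117317·173827
Thus 173827·(-117317) ≡ 1 (mod 723536); reducing, -117317 mod 723536 = 606219.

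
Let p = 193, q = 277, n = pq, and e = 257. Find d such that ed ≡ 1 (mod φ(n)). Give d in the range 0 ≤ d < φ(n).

φ(n) = (p−1)(q−1) = 192·276 = 52992.
Need d with 257·d ≡ 1 (mod 52992). Apply the extended Euclidean algorithm:
52992 = 206*257 + 50
257 = 5*50 + 7
50 = 7*7 + 1
7 = 7*1 + 0
Back-substitute:
1 = 50 − 7·7
1 = −7·257 + 36·50
1 = 36·52992 − 7423·257
So 257·(-7423) ≡ 1 (mod 52992), hence d ≡ -7423 ≡ 45569 (mod 52992).

45569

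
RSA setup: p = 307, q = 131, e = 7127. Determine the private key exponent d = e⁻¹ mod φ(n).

φ(n) = (p−1)(q−1) = 306·130 = 39780.
Need d with 7127·d ≡ 1 (mod 39780). Apply the extended Euclidean algorithm:
39780 = 5*7127 + 4145
7127 = 1*4145 + 2982
4145 = 1*2982 + 1163
2982 = 2*1163 + 656
1163 = 1*656 + 507
656 = 1*507 + 149
507 = 3*149 + 60
149 = 2*60 + 29
60 = 2*29 + 2
29 = 14*2 + 1
2 = 2*1 + 0
Back-substitute:
1 = 29 − 14·2
1 = −14·60 + 29·29
1 = 29·149 − 72·60
1 = −72·507 + 245·149
1 = 245·656 − 317·507
1 = −317·1163 + 562·656
1 = 562·2982 − 1441·1163
1 = −1441·4145 + 2003·2982
1 = 2003·7127 − 3444·4145
1 = −3444·39780 + 19223·7127
So 7127·19223 ≡ 1 (mod 39780), hence d = 19223.

19223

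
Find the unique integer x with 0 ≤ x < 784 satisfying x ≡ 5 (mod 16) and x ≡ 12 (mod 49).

453

Write x = 5 + 16·k. Then 16·k ≡ 12 − 5 ≡ 7 (mod 49).
Need 16⁻¹ mod 49. Extended Euclid on (49, 16):
49 = 3×16 + 1
16 = 16×1 + 0
Back-substitute:
1 = 49 − 3·16
16⁻¹ ≡ 46 (mod 49), so k ≡ 46·7 ≡ 28 (mod 49).
x = 5 + 16·28 = 453.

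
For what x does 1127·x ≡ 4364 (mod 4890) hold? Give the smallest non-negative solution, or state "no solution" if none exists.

1132

First find gcd(1127, 4890):
4890 = 4·1127 + 382
1127 = 2·382 + 363
382 = 1·363 + 19
363 = 19·19 + 2
19 = 9·2 + 1
2 = 2·1 + 0
gcd = 1, so a unique solution mod 4890 exists.
Back-substitute for the Bézout coefficients:
1 = 19 − 9·2
1 = −9·363 + 172·19
1 = 172·382 − 181·363
1 = −181·1127 + 534·382
1 = 534·4890 − 2317·1127
So 1127·(-2317) ≡ 1 (mod 4890), giving 1127⁻¹ ≡ 2573.
x ≡ 1127⁻¹·4364 ≡ 2573·4364 ≡ 1132 (mod 4890).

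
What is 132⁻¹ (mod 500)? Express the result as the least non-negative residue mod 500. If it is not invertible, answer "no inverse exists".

Euclidean algorithm on 500, 132:
500 = 3·132 + 104
132 = 1·104 + 28
104 = 3·28 + 20
28 = 1·20 + 8
20 = 2·8 + 4
8 = 2·4 + 0
gcd(132, 500) = 4 ≠ 1, so 132 has no multiplicative inverse modulo 500.

no inverse exists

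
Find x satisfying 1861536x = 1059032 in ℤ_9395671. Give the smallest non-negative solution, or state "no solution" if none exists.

4216892

First find gcd(1861536, 9395671):
9395671 = 5*1861536 + 87991
1861536 = 21*87991 + 13725
87991 = 6*13725 + 5641
13725 = 2*5641 + 2443
5641 = 2*2443 + 755
2443 = 3*755 + 178
755 = 4*178 + 43
178 = 4*43 + 6
43 = 7*6 + 1
6 = 6*1 + 0
gcd = 1, so a unique solution mod 9395671 exists.
Back-substitute for the Bézout coefficients:
1 = 43 − 7·6
1 = −7·178 + 29·43
1 = 29·755 − 123·178
1 = −123·2443 + 398·755
1 = 398·5641 − 919·2443
1 = −919·13725 + 2236·5641
1 = 2236·87991 − 14335·13725
1 = −14335·1861536 + 303271·87991
1 = 303271·9395671 − 1530690·1861536
So 1861536·(-1530690) ≡ 1 (mod 9395671), giving 1861536⁻¹ ≡ 7864981.
x ≡ 1861536⁻¹·1059032 ≡ 7864981·1059032 ≡ 4216892 (mod 9395671).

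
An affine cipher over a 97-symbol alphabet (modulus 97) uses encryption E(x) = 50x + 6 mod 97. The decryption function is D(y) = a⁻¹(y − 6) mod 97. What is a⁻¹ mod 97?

33

Apply the Euclidean algorithm to 97 and 50:
97 = 1×50 + 47
50 = 1×47 + 3
47 = 15×3 + 2
3 = 1×2 + 1
2 = 2×1 + 0
gcd = 1, so the inverse exists. Back-substitute:
1 = 3 − 2
1 = −47 + 16·3
1 = 16·50 − 17·47
1 = −17·97 + 33·50
So 50·33 ≡ 1 (mod 97).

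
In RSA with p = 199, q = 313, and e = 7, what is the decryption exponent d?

φ(n) = (p−1)(q−1) = 198·312 = 61776.
Need d with 7·d ≡ 1 (mod 61776). Apply the extended Euclidean algorithm:
61776 = 8825·7 + 1
7 = 7·1 + 0
Back-substitute:
1 = 61776 − 8825·7
So 7·(-8825) ≡ 1 (mod 61776), hence d ≡ -8825 ≡ 52951 (mod 61776).

52951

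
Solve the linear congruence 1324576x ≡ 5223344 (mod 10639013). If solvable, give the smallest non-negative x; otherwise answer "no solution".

gcd(1324576, 10639013):
10639013 = 8*1324576 + 42405
1324576 = 31*42405 + 10021
42405 = 4*10021 + 2321
10021 = 4*2321 + 737
2321 = 3*737 + 110
737 = 6*110 + 77
110 = 1*77 + 33
77 = 2*33 + 11
33 = 3*11 + 0
gcd = 11, but 11 ∤ 5223344, so the congruence has no solution.

no solution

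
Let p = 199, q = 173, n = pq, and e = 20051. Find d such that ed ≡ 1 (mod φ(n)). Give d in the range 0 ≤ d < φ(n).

16307

φ(n) = (p−1)(q−1) = 198·172 = 34056.
Need d with 20051·d ≡ 1 (mod 34056). Apply the extended Euclidean algorithm:
34056 = 1*20051 + 14005
20051 = 1*14005 + 6046
14005 = 2*6046 + 1913
6046 = 3*1913 + 307
1913 = 6*307 + 71
307 = 4*71 + 23
71 = 3*23 + 2
23 = 11*2 + 1
2 = 2*1 + 0
Back-substitute:
1 = 23 − 11·2
1 = −11·71 + 34·23
1 = 34·307 − 147·71
1 = −147·1913 + 916·307
1 = 916·6046 − 2895·1913
1 = −2895·14005 + 6706·6046
1 = 6706·20051 − 9601·14005
1 = −9601·34056 + 16307·20051
So 20051·16307 ≡ 1 (mod 34056), hence d = 16307.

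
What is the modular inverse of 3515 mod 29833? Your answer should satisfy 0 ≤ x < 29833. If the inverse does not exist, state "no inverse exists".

1341

Apply the Euclidean algorithm to 29833 and 3515:
29833 = 8·3515 + 1713
3515 = 2·1713 + 89
1713 = 19·89 + 22
89 = 4·22 + 1
22 = 22·1 + 0
The gcd is 1. Working backward:
1 = 89 − 4·22
1 = −4·1713 + 77·89
1 = 77·3515 − 158·1713
1 = −158·29833 + 1341·3515
So 3515·1341 ≡ 1 (mod 29833).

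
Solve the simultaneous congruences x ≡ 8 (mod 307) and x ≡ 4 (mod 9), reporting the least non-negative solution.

Write x = 8 + 307·k. Then 307·k ≡ 4 − 8 ≡ 5 (mod 9).
Need 307⁻¹ mod 9. Extended Euclid on (9, 1):
9 = 9·1 + 0
307⁻¹ ≡ 1 (mod 9), so k ≡ 1·5 ≡ 5 (mod 9).
x = 8 + 307·5 = 1543.

1543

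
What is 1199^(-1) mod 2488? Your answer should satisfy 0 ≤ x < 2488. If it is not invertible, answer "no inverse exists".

Extended Euclidean algorithm:
2488 = 2*1199 + 90
1199 = 13*90 + 29
90 = 3*29 + 3
29 = 9*3 + 2
3 = 1*2 + 1
2 = 2*1 + 0
The gcd is 1. Working backward:
1 = 3 − 2
1 = −29 + 10·3
1 = 10·90 − 31·29
1 = −31·1199 + 413·90
1 = 413·2488 − 857·1199
So 1199·(-857) ≡ 1 (mod 2488), and -857 ≡ 1631 (mod 2488).

1631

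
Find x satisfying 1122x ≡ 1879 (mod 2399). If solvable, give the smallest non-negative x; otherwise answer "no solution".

First find gcd(1122, 2399):
2399 = 2·1122 + 155
1122 = 7·155 + 37
155 = 4·37 + 7
37 = 5·7 + 2
7 = 3·2 + 1
2 = 2·1 + 0
gcd = 1, so a unique solution mod 2399 exists.
Back-substitute for the Bézout coefficients:
1 = 7 − 3·2
1 = −3·37 + 16·7
1 = 16·155 − 67·37
1 = −67·1122 + 485·155
1 = 485·2399 − 1037·1122
So 1122·(-1037) ≡ 1 (mod 2399), giving 1122⁻¹ ≡ 1362.
x ≡ 1122⁻¹·1879 ≡ 1362·1879 ≡ 1864 (mod 2399).

1864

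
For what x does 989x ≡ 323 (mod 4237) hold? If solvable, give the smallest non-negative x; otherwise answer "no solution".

First find gcd(989, 4237):
4237 = 4·989 + 281
989 = 3·281 + 146
281 = 1·146 + 135
146 = 1·135 + 11
135 = 12·11 + 3
11 = 3·3 + 2
3 = 1·2 + 1
2 = 2·1 + 0
gcd = 1, so a unique solution mod 4237 exists.
Back-substitute for the Bézout coefficients:
1 = 3 − 2
1 = −11 + 4·3
1 = 4·135 − 49·11
1 = −49·146 + 53·135
1 = 53·281 − 102·146
1 = −102·989 + 359·281
1 = 359·4237 − 1538·989
So 989·(-1538) ≡ 1 (mod 4237), giving 989⁻¹ ≡ 2699.
x ≡ 989⁻¹·323 ≡ 2699·323 ≡ 3192 (mod 4237).

3192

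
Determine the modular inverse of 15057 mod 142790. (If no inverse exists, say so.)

34633

Extended Euclidean algorithm:
142790 = 9×15057 + 7277
15057 = 2×7277 + 503
7277 = 14×503 + 235
503 = 2×235 + 33
235 = 7×33 + 4
33 = 8×4 + 1
4 = 4×1 + 0
The gcd is 1. Working backward:
1 = 33 − 8·4
1 = −8·235 + 57·33
1 = 57·503 − 122·235
1 = −122·7277 + 1765·503
1 = 1765·15057 − 3652·7277
1 = −3652·142790 + 34633·15057
So 15057·34633 ≡ 1 (mod 142790).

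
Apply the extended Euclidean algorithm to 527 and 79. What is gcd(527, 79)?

Apply Euclid's algorithm to 527 and 79:
527 = 6·79 + 53
79 = 1·53 + 26
53 = 2·26 + 1
26 = 26·1 + 0
gcd(527, 79) = 1.
Working backward:
1 = 53 − 2·26
1 = −2·79 + 3·53
1 = 3·527 − 20·79
So 1 = (3)·527 + (-20)·79.

1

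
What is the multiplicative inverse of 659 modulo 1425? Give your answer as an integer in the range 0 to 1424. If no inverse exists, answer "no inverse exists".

839

gcd(1425, 659) by repeated division:
1425 = 2×659 + 107
659 = 6×107 + 17
107 = 6×17 + 5
17 = 3×5 + 2
5 = 2×2 + 1
2 = 2×1 + 0
The gcd is 1. Working backward:
1 = 5 − 2·2
1 = −2·17 + 7·5
1 = 7·107 − 44·17
1 = −44·659 + 271·107
1 = 271·1425 − 586·659
So 659·(-586) ≡ 1 (mod 1425), and -586 ≡ 839 (mod 1425).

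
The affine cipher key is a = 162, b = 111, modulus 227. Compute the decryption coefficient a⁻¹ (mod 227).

220

Apply the Euclidean algorithm to 227 and 162:
227 = 1×162 + 65
162 = 2×65 + 32
65 = 2×32 + 1
32 = 32×1 + 0
gcd = 1, so the inverse exists. Back-substitute:
1 = 65 − 2·32
1 = −2·162 + 5·65
1 = 5·227 − 7·162
Hence 162⁻¹ ≡ -7 ≡ 220 (mod 227).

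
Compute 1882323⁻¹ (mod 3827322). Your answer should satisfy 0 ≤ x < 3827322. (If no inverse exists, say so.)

Compute gcd(1882323, 3827322):
3827322 = 2·1882323 + 62676
1882323 = 30·62676 + 2043
62676 = 30·2043 + 1386
2043 = 1·1386 + 657
1386 = 2·657 + 72
657 = 9·72 + 9
72 = 8·9 + 0
The gcd is 9, not 1, hence no inverse exists.

no inverse exists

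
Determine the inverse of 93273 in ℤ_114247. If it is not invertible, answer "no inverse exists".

Extended Euclidean algorithm:
114247 = 1·93273 + 20974
93273 = 4·20974 + 9377
20974 = 2·9377 + 2220
9377 = 4·2220 + 497
2220 = 4·497 + 232
497 = 2·232 + 33
232 = 7·33 + 1
33 = 33·1 + 0
Since gcd(93273, 114247) = 1, back-substitute to write 1 as a combination:
1 = 232 − 7·33
1 = −7·497 + 15·232
1 = 15·2220 − 67·497
1 = −67·9377 + 283·2220
1 = 283·20974 − 633·9377
1 = −633·93273 + 2815·20974
1 = 2815·114247 − 3448·93273
So 93273·(-3448) ≡ 1 (mod 114247), and -3448 ≡ 110799 (mod 114247).

110799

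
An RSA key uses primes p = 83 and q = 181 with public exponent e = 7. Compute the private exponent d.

φ(n) = (p−1)(q−1) = 82·180 = 14760.
Need d with 7·d ≡ 1 (mod 14760). Apply the extended Euclidean algorithm:
14760 = 2108·7 + 4
7 = 1·4 + 3
4 = 1·3 + 1
3 = 3·1 + 0
Back-substitute:
1 = 4 − 3
1 = −7 + 2·4
1 = 2·14760 − 4217·7
So 7·(-4217) ≡ 1 (mod 14760), hence d ≡ -4217 ≡ 10543 (mod 14760).

10543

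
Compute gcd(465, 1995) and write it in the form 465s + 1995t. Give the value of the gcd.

15

Apply Euclid's algorithm to 1995 and 465:
1995 = 4*465 + 135
465 = 3*135 + 60
135 = 2*60 + 15
60 = 4*15 + 0
gcd(465, 1995) = 15.
Working backward:
15 = 135 − 2·60
15 = −2·465 + 7·135
15 = 7·1995 − 30·465
So 15 = (7)·1995 + (-30)·465.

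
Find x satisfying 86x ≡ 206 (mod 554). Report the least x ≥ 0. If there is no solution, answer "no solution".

First find gcd(86, 554):
554 = 6*86 + 38
86 = 2*38 + 10
38 = 3*10 + 8
10 = 1*8 + 2
8 = 4*2 + 0
gcd = 2 and 2 | 206, so solutions exist. Divide through by 2: 43x ≡ 103 (mod 277).
Now find 43⁻¹ mod 277:
277 = 6·43 + 19
43 = 2·19 + 5
19 = 3·5 + 4
5 = 1·4 + 1
4 = 4·1 + 0
Back-substitute:
1 = 5 − 4
1 = −19 + 4·5
1 = 4·43 − 9·19
1 = −9·277 + 58·43
So 43⁻¹ ≡ 58 (mod 277).
Then x ≡ 58·103 ≡ 157 (mod 277); the smallest non-negative solution is x = 157.

157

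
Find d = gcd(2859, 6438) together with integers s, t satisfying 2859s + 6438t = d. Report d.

3

Euclidean algorithm:
6438 = 2*2859 + 720
2859 = 3*720 + 699
720 = 1*699 + 21
699 = 33*21 + 6
21 = 3*6 + 3
6 = 2*3 + 0
gcd(2859, 6438) = 3.
Working backward:
3 = 21 − 3·6
3 = −3·699 + 100·21
3 = 100·720 − 103·699
3 = −103·2859 + 409·720
3 = 409·6438 − 921·2859
So 3 = (409)·6438 + (-921)·2859.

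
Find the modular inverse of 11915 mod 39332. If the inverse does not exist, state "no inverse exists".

Run Euclid on (39332, 11915):
39332 = 3·11915 + 3587
11915 = 3·3587 + 1154
3587 = 3·1154 + 125
1154 = 9·125 + 29
125 = 4·29 + 9
29 = 3·9 + 2
9 = 4·2 + 1
2 = 2·1 + 0
Since gcd(11915, 39332) = 1, back-substitute to write 1 as a combination:
1 = 9 − 4·2
1 = −4·29 + 13·9
1 = 13·125 − 56·29
1 = −56·1154 + 517·125
1 = 517·3587 − 1607·1154
1 = −1607·11915 + 5338·3587
1 = 5338·39332 − 17621·11915
Hence 11915⁻¹ ≡ -17621 ≡ 21711 (mod 39332).

21711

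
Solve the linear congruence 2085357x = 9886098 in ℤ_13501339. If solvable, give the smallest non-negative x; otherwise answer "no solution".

First find gcd(2085357, 13501339):
13501339 = 6·2085357 + 989197
2085357 = 2·989197 + 106963
989197 = 9·106963 + 26530
106963 = 4·26530 + 843
26530 = 31·843 + 397
843 = 2·397 + 49
397 = 8·49 + 5
49 = 9·5 + 4
5 = 1·4 + 1
4 = 4·1 + 0
gcd = 1, so a unique solution mod 13501339 exists.
Back-substitute for the Bézout coefficients:
1 = 5 − 4
1 = −49 + 10·5
1 = 10·397 − 81·49
1 = −81·843 + 172·397
1 = 172·26530 − 5413·843
1 = −5413·106963 + 21824·26530
1 = 21824·989197 − 201829·106963
1 = −201829·2085357 + 425482·989197
1 = 425482·13501339 − 2754721·2085357
So 2085357·(-2754721) ≡ 1 (mod 13501339), giving 2085357⁻¹ ≡ 10746618.
x ≡ 2085357⁻¹·9886098 ≡ 10746618·9886098 ≡ 1117530 (mod 13501339).

1117530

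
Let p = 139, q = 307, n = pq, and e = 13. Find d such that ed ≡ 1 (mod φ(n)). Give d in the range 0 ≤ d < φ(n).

9745

φ(n) = (p−1)(q−1) = 138·306 = 42228.
Need d with 13·d ≡ 1 (mod 42228). Apply the extended Euclidean algorithm:
42228 = 3248*13 + 4
13 = 3*4 + 1
4 = 4*1 + 0
Back-substitute:
1 = 13 − 3·4
1 = −3·42228 + 9745·13
So 13·9745 ≡ 1 (mod 42228), hence d = 9745.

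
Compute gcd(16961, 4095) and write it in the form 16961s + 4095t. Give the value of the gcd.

Repeated division:
16961 = 4*4095 + 581
4095 = 7*581 + 28
581 = 20*28 + 21
28 = 1*21 + 7
21 = 3*7 + 0
gcd(16961, 4095) = 7.
Express as a combination:
7 = 28 − 21
7 = −581 + 21·28
7 = 21·4095 − 148·581
7 = −148·16961 + 613·4095
So 7 = (-148)·16961 + (613)·4095.

7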